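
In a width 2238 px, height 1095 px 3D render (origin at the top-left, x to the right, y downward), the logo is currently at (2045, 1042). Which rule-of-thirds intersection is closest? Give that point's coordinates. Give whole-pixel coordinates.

x = 1492 px, y = 730 px

Third lines: x ∈ {746, 1492}, y ∈ {365, 730}.
2045 is closer to x = 1492; 1042 is closer to y = 730.
So the nearest intersection is the lower-right power point.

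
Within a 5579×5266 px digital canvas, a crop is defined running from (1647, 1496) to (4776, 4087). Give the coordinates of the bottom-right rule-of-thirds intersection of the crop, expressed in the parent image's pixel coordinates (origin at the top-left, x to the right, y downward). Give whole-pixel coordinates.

Crop width = 4776 − 1647 = 3129 px; one third is 1043.00 px.
Crop height = 4087 − 1496 = 2591 px; one third is 863.67 px.
The bottom-right point is two-thirds across and two-thirds down within the crop:
x = 1647 + 2 × 1043.00 ≈ 3733; y = 1496 + 2 × 863.67 ≈ 3223.

x = 3733 px, y = 3223 px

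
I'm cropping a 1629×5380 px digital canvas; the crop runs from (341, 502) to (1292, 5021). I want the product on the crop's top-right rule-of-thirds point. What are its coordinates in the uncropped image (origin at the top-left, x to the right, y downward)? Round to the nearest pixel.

Crop width = 1292 − 341 = 951 px; one third is 317.00 px.
Crop height = 5021 − 502 = 4519 px; one third is 1506.33 px.
The top-right point is two-thirds across and one-third down within the crop:
x = 341 + 2 × 317.00 ≈ 975; y = 502 + 1 × 1506.33 ≈ 2008.

(975, 2008)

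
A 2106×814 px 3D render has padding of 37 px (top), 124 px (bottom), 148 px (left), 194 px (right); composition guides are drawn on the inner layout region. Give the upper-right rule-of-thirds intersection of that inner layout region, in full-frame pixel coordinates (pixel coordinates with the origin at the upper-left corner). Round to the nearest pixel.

Content width = 2106 − 148 − 194 = 1764 px; content height = 814 − 37 − 124 = 653 px.
Upper-right is two-thirds across and one-third down within the inner layout region.
x = 148 + 2 × 1764/3 = 148 + 1176.00 ≈ 1324
y = 37 + 1 × 653/3 = 37 + 217.67 ≈ 255

(1324, 255)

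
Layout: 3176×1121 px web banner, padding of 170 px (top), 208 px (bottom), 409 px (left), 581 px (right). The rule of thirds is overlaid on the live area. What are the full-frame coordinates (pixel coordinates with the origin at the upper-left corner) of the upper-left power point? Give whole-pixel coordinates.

(1138, 418)

Content width = 3176 − 409 − 581 = 2186 px; content height = 1121 − 170 − 208 = 743 px.
Upper-left is one-third across and one-third down within the live area.
x = 409 + 1 × 2186/3 = 409 + 728.67 ≈ 1138
y = 170 + 1 × 743/3 = 170 + 247.67 ≈ 418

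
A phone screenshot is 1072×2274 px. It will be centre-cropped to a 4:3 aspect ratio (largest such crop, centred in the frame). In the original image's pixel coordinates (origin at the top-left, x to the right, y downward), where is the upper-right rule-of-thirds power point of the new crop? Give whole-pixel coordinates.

1072/2274 < 4/3, so the 4:3 crop keeps the full width 1072 and trims height to 1072 × 3/4 = 804.00 px.
Top offset = (2274 − 804.00)/2 = 735.00 px; left offset = 0.
Upper-right is two-thirds across and one-third down within the crop:
x = 0.00 + 2 × 1072.00/3 ≈ 715; y = 735.00 + 1 × 804.00/3 ≈ 1003.

x = 715 px, y = 1003 px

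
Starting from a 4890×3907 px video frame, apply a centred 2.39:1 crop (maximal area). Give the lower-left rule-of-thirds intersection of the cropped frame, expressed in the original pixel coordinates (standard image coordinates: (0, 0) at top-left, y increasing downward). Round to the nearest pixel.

4890/3907 < 2.39/1, so the 2.39:1 crop keeps the full width 4890 and trims height to 4890 × 1/2.39 = 2046.03 px.
Top offset = (3907 − 2046.03)/2 = 930.49 px; left offset = 0.
Lower-left is one-third across and two-thirds down within the crop:
x = 0.00 + 1 × 4890.00/3 ≈ 1630; y = 930.49 + 2 × 2046.03/3 ≈ 2295.

x = 1630 px, y = 2295 px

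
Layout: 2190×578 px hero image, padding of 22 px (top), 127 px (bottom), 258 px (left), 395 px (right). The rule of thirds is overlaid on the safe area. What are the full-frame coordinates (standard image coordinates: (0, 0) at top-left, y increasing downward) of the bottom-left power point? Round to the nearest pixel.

Content width = 2190 − 258 − 395 = 1537 px; content height = 578 − 22 − 127 = 429 px.
Bottom-left is one-third across and two-thirds down within the safe area.
x = 258 + 1 × 1537/3 = 258 + 512.33 ≈ 770
y = 22 + 2 × 429/3 = 22 + 286.00 ≈ 308

x = 770 px, y = 308 px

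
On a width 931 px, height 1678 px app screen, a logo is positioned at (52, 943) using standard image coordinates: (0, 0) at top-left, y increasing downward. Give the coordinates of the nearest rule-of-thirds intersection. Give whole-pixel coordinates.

Third lines: x ∈ {310, 621}, y ∈ {559, 1119}.
52 is closer to x = 310; 943 is closer to y = 1119.
So the nearest intersection is the lower-left power point.

(310, 1119)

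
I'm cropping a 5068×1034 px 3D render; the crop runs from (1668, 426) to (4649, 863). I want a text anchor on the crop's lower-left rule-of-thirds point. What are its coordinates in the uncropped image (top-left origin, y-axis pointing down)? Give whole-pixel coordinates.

Crop width = 4649 − 1668 = 2981 px; one third is 993.67 px.
Crop height = 863 − 426 = 437 px; one third is 145.67 px.
The lower-left point is one-third across and two-thirds down within the crop:
x = 1668 + 1 × 993.67 ≈ 2662; y = 426 + 2 × 145.67 ≈ 717.

(2662, 717)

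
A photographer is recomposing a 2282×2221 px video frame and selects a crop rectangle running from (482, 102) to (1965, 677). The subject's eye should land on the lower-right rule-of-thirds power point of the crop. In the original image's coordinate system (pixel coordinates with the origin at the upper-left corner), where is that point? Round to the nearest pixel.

x = 1471 px, y = 485 px

Crop width = 1965 − 482 = 1483 px; one third is 494.33 px.
Crop height = 677 − 102 = 575 px; one third is 191.67 px.
The lower-right point is two-thirds across and two-thirds down within the crop:
x = 482 + 2 × 494.33 ≈ 1471; y = 102 + 2 × 191.67 ≈ 485.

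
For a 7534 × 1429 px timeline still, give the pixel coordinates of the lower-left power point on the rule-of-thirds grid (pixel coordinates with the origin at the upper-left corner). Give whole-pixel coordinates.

The lower-left point sits one-third of the way across and two-thirds of the way down.
x = 1 × 7534/3 ≈ 2511; y = 2 × 1429/3 ≈ 953.

(2511, 953)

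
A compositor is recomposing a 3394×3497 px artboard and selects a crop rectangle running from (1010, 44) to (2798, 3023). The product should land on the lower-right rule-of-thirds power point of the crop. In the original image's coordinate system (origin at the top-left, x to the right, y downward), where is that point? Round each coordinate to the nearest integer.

(2202, 2030)

Crop width = 2798 − 1010 = 1788 px; one third is 596.00 px.
Crop height = 3023 − 44 = 2979 px; one third is 993.00 px.
The lower-right point is two-thirds across and two-thirds down within the crop:
x = 1010 + 2 × 596.00 ≈ 2202; y = 44 + 2 × 993.00 ≈ 2030.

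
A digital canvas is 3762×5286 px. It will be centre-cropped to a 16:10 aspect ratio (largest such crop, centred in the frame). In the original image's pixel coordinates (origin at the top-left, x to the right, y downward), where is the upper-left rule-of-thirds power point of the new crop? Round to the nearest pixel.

3762/5286 < 16/10, so the 16:10 crop keeps the full width 3762 and trims height to 3762 × 10/16 = 2351.25 px.
Top offset = (5286 − 2351.25)/2 = 1467.38 px; left offset = 0.
Upper-left is one-third across and one-third down within the crop:
x = 0.00 + 1 × 3762.00/3 ≈ 1254; y = 1467.38 + 1 × 2351.25/3 ≈ 2251.

(1254, 2251)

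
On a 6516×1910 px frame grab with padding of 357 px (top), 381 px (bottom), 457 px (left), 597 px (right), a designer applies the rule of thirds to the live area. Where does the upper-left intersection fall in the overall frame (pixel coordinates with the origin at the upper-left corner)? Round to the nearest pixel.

Content width = 6516 − 457 − 597 = 5462 px; content height = 1910 − 357 − 381 = 1172 px.
Upper-left is one-third across and one-third down within the live area.
x = 457 + 1 × 5462/3 = 457 + 1820.67 ≈ 2278
y = 357 + 1 × 1172/3 = 357 + 390.67 ≈ 748

(2278, 748)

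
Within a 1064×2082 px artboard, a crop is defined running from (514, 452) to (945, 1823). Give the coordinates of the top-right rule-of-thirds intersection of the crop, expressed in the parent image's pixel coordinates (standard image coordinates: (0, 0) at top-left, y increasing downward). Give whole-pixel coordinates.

Crop width = 945 − 514 = 431 px; one third is 143.67 px.
Crop height = 1823 − 452 = 1371 px; one third is 457.00 px.
The top-right point is two-thirds across and one-third down within the crop:
x = 514 + 2 × 143.67 ≈ 801; y = 452 + 1 × 457.00 ≈ 909.

(801, 909)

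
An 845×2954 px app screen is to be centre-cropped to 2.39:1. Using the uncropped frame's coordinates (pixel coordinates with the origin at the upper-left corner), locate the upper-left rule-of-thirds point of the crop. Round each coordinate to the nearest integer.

845/2954 < 2.39/1, so the 2.39:1 crop keeps the full width 845 and trims height to 845 × 1/2.39 = 353.56 px.
Top offset = (2954 − 353.56)/2 = 1300.22 px; left offset = 0.
Upper-left is one-third across and one-third down within the crop:
x = 0.00 + 1 × 845.00/3 ≈ 282; y = 1300.22 + 1 × 353.56/3 ≈ 1418.

(282, 1418)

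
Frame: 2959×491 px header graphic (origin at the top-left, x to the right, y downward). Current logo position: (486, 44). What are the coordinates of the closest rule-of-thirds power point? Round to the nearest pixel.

Third lines: x ∈ {986, 1973}, y ∈ {164, 327}.
486 is closer to x = 986; 44 is closer to y = 164.
So the nearest intersection is the upper-left power point.

x = 986 px, y = 164 px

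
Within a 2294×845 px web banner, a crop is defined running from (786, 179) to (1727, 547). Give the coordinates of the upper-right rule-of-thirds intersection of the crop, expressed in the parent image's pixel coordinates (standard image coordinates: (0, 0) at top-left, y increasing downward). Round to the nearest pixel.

Crop width = 1727 − 786 = 941 px; one third is 313.67 px.
Crop height = 547 − 179 = 368 px; one third is 122.67 px.
The upper-right point is two-thirds across and one-third down within the crop:
x = 786 + 2 × 313.67 ≈ 1413; y = 179 + 1 × 122.67 ≈ 302.

x = 1413 px, y = 302 px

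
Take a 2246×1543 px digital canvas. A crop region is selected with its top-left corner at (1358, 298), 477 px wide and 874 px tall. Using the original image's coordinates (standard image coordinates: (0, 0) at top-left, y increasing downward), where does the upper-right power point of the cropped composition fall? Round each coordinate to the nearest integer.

(1676, 589)

One third of the crop width 477 is 159.00 px.
One third of the crop height 874 is 291.33 px.
The upper-right point is two-thirds across and one-third down within the crop:
x = 1358 + 2 × 159.00 ≈ 1676; y = 298 + 1 × 291.33 ≈ 589.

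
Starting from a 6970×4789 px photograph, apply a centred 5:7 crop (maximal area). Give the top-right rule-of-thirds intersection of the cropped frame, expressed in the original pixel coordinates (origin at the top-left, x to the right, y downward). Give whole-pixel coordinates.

6970/4789 > 5/7, so the 5:7 crop keeps the full height 4789 and trims width to 4789 × 5/7 = 3420.71 px.
Left offset = (6970 − 3420.71)/2 = 1774.64 px; top offset = 0.
Top-right is two-thirds across and one-third down within the crop:
x = 1774.64 + 2 × 3420.71/3 ≈ 4055; y = 0.00 + 1 × 4789.00/3 ≈ 1596.

(4055, 1596)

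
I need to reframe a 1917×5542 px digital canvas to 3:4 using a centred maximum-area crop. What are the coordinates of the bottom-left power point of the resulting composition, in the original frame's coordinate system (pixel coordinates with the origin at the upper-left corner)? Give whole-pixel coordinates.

1917/5542 < 3/4, so the 3:4 crop keeps the full width 1917 and trims height to 1917 × 4/3 = 2556.00 px.
Top offset = (5542 − 2556.00)/2 = 1493.00 px; left offset = 0.
Bottom-left is one-third across and two-thirds down within the crop:
x = 0.00 + 1 × 1917.00/3 ≈ 639; y = 1493.00 + 2 × 2556.00/3 ≈ 3197.

(639, 3197)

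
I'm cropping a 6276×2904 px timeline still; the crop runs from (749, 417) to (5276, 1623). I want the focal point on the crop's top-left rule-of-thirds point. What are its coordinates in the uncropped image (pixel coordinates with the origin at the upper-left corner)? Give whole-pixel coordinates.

Crop width = 5276 − 749 = 4527 px; one third is 1509.00 px.
Crop height = 1623 − 417 = 1206 px; one third is 402.00 px.
The top-left point is one-third across and one-third down within the crop:
x = 749 + 1 × 1509.00 ≈ 2258; y = 417 + 1 × 402.00 ≈ 819.

(2258, 819)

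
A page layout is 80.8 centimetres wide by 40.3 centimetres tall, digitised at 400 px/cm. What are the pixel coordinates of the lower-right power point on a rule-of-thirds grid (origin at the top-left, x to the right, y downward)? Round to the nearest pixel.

In pixels the canvas is 80.8 × 400 = 32320 wide and 40.3 × 400 = 16120 tall.
The lower-right point is two-thirds across and two-thirds down:
x = 2 × 32320/3 ≈ 21547; y = 2 × 16120/3 ≈ 10747.

(21547, 10747)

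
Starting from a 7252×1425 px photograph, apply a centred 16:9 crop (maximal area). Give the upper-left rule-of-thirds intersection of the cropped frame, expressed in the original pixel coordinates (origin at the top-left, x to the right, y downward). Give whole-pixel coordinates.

7252/1425 > 16/9, so the 16:9 crop keeps the full height 1425 and trims width to 1425 × 16/9 = 2533.33 px.
Left offset = (7252 − 2533.33)/2 = 2359.33 px; top offset = 0.
Upper-left is one-third across and one-third down within the crop:
x = 2359.33 + 1 × 2533.33/3 ≈ 3204; y = 0.00 + 1 × 1425.00/3 ≈ 475.

x = 3204 px, y = 475 px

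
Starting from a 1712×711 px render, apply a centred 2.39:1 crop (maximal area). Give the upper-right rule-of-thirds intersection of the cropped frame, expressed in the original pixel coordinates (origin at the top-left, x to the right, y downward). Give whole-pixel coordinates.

1712/711 > 2.39/1, so the 2.39:1 crop keeps the full height 711 and trims width to 711 × 2.39/1 = 1699.29 px.
Left offset = (1712 − 1699.29)/2 = 6.35 px; top offset = 0.
Upper-right is two-thirds across and one-third down within the crop:
x = 6.35 + 2 × 1699.29/3 ≈ 1139; y = 0.00 + 1 × 711.00/3 ≈ 237.

x = 1139 px, y = 237 px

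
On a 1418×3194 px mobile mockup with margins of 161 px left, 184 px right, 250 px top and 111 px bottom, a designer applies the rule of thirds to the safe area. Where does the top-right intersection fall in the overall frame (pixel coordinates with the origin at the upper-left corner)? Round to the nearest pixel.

(876, 1194)

Content width = 1418 − 161 − 184 = 1073 px; content height = 3194 − 250 − 111 = 2833 px.
Top-right is two-thirds across and one-third down within the safe area.
x = 161 + 2 × 1073/3 = 161 + 715.33 ≈ 876
y = 250 + 1 × 2833/3 = 250 + 944.33 ≈ 1194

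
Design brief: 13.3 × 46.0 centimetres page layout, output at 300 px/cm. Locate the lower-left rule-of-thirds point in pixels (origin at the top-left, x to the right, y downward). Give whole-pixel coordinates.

In pixels the canvas is 13.3 × 300 = 3990 wide and 46.0 × 300 = 13800 tall.
The lower-left point is one-third across and two-thirds down:
x = 1 × 3990/3 ≈ 1330; y = 2 × 13800/3 ≈ 9200.

(1330, 9200)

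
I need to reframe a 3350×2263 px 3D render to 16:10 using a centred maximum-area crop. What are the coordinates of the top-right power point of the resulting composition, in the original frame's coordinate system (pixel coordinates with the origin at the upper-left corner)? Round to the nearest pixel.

(2233, 783)

3350/2263 < 16/10, so the 16:10 crop keeps the full width 3350 and trims height to 3350 × 10/16 = 2093.75 px.
Top offset = (2263 − 2093.75)/2 = 84.62 px; left offset = 0.
Top-right is two-thirds across and one-third down within the crop:
x = 0.00 + 2 × 3350.00/3 ≈ 2233; y = 84.62 + 1 × 2093.75/3 ≈ 783.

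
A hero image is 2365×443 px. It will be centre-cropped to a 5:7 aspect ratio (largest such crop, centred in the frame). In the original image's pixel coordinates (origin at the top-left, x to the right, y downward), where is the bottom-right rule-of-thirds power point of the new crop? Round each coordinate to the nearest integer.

2365/443 > 5/7, so the 5:7 crop keeps the full height 443 and trims width to 443 × 5/7 = 316.43 px.
Left offset = (2365 − 316.43)/2 = 1024.29 px; top offset = 0.
Bottom-right is two-thirds across and two-thirds down within the crop:
x = 1024.29 + 2 × 316.43/3 ≈ 1235; y = 0.00 + 2 × 443.00/3 ≈ 295.

x = 1235 px, y = 295 px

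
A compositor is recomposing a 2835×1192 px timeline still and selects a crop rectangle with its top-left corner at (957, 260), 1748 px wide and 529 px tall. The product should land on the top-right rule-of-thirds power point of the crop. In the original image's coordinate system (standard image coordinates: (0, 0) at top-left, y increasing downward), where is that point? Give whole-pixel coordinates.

x = 2122 px, y = 436 px

One third of the crop width 1748 is 582.67 px.
One third of the crop height 529 is 176.33 px.
The top-right point is two-thirds across and one-third down within the crop:
x = 957 + 2 × 582.67 ≈ 2122; y = 260 + 1 × 176.33 ≈ 436.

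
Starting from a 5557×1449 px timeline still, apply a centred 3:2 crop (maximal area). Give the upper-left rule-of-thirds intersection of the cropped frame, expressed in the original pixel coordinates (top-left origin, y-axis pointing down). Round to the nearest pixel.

x = 2416 px, y = 483 px

5557/1449 > 3/2, so the 3:2 crop keeps the full height 1449 and trims width to 1449 × 3/2 = 2173.50 px.
Left offset = (5557 − 2173.50)/2 = 1691.75 px; top offset = 0.
Upper-left is one-third across and one-third down within the crop:
x = 1691.75 + 1 × 2173.50/3 ≈ 2416; y = 0.00 + 1 × 1449.00/3 ≈ 483.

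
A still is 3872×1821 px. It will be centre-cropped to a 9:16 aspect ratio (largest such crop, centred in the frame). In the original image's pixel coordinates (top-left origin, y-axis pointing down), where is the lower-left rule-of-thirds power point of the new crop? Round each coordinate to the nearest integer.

x = 1765 px, y = 1214 px

3872/1821 > 9/16, so the 9:16 crop keeps the full height 1821 and trims width to 1821 × 9/16 = 1024.31 px.
Left offset = (3872 − 1024.31)/2 = 1423.84 px; top offset = 0.
Lower-left is one-third across and two-thirds down within the crop:
x = 1423.84 + 1 × 1024.31/3 ≈ 1765; y = 0.00 + 2 × 1821.00/3 ≈ 1214.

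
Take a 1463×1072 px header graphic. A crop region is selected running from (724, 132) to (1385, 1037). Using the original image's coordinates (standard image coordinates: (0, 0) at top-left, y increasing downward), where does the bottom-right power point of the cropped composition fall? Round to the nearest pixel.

Crop width = 1385 − 724 = 661 px; one third is 220.33 px.
Crop height = 1037 − 132 = 905 px; one third is 301.67 px.
The bottom-right point is two-thirds across and two-thirds down within the crop:
x = 724 + 2 × 220.33 ≈ 1165; y = 132 + 2 × 301.67 ≈ 735.

(1165, 735)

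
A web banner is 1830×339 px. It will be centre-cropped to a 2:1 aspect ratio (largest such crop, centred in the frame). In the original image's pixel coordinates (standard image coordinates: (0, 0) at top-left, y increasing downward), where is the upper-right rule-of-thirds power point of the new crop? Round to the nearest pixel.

(1028, 113)

1830/339 > 2/1, so the 2:1 crop keeps the full height 339 and trims width to 339 × 2/1 = 678.00 px.
Left offset = (1830 − 678.00)/2 = 576.00 px; top offset = 0.
Upper-right is two-thirds across and one-third down within the crop:
x = 576.00 + 2 × 678.00/3 ≈ 1028; y = 0.00 + 1 × 339.00/3 ≈ 113.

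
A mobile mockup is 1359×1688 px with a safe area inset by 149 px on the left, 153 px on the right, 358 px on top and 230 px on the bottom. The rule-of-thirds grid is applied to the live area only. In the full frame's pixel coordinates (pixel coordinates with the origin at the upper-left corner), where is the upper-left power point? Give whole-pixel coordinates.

(501, 725)

Content width = 1359 − 149 − 153 = 1057 px; content height = 1688 − 358 − 230 = 1100 px.
Upper-left is one-third across and one-third down within the live area.
x = 149 + 1 × 1057/3 = 149 + 352.33 ≈ 501
y = 358 + 1 × 1100/3 = 358 + 366.67 ≈ 725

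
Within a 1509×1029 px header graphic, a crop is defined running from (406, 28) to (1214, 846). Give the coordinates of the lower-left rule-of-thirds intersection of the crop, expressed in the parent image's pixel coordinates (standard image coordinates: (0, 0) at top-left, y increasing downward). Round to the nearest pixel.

(675, 573)

Crop width = 1214 − 406 = 808 px; one third is 269.33 px.
Crop height = 846 − 28 = 818 px; one third is 272.67 px.
The lower-left point is one-third across and two-thirds down within the crop:
x = 406 + 1 × 269.33 ≈ 675; y = 28 + 2 × 272.67 ≈ 573.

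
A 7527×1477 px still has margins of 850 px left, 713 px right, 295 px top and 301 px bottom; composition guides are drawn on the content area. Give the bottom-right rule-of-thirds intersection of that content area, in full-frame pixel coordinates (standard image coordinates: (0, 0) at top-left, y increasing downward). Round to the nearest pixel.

x = 4826 px, y = 882 px

Content width = 7527 − 850 − 713 = 5964 px; content height = 1477 − 295 − 301 = 881 px.
Bottom-right is two-thirds across and two-thirds down within the content area.
x = 850 + 2 × 5964/3 = 850 + 3976.00 ≈ 4826
y = 295 + 2 × 881/3 = 295 + 587.33 ≈ 882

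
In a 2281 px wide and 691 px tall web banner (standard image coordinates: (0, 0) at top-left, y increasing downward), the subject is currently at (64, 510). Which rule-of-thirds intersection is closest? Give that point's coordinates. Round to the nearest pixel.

(760, 461)

Third lines: x ∈ {760, 1521}, y ∈ {230, 461}.
64 is closer to x = 760; 510 is closer to y = 461.
So the nearest intersection is the lower-left power point.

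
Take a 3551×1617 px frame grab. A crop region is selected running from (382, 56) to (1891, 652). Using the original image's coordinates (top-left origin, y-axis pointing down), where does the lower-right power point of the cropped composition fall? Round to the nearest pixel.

x = 1388 px, y = 453 px

Crop width = 1891 − 382 = 1509 px; one third is 503.00 px.
Crop height = 652 − 56 = 596 px; one third is 198.67 px.
The lower-right point is two-thirds across and two-thirds down within the crop:
x = 382 + 2 × 503.00 ≈ 1388; y = 56 + 2 × 198.67 ≈ 453.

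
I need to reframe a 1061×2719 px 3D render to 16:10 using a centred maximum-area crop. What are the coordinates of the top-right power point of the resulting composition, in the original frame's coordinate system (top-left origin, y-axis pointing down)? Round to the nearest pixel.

x = 707 px, y = 1249 px

1061/2719 < 16/10, so the 16:10 crop keeps the full width 1061 and trims height to 1061 × 10/16 = 663.12 px.
Top offset = (2719 − 663.12)/2 = 1027.94 px; left offset = 0.
Top-right is two-thirds across and one-third down within the crop:
x = 0.00 + 2 × 1061.00/3 ≈ 707; y = 1027.94 + 1 × 663.12/3 ≈ 1249.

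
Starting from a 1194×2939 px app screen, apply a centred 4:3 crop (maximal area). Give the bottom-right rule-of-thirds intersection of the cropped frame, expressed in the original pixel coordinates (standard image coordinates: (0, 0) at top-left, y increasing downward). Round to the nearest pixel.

1194/2939 < 4/3, so the 4:3 crop keeps the full width 1194 and trims height to 1194 × 3/4 = 895.50 px.
Top offset = (2939 − 895.50)/2 = 1021.75 px; left offset = 0.
Bottom-right is two-thirds across and two-thirds down within the crop:
x = 0.00 + 2 × 1194.00/3 ≈ 796; y = 1021.75 + 2 × 895.50/3 ≈ 1619.

(796, 1619)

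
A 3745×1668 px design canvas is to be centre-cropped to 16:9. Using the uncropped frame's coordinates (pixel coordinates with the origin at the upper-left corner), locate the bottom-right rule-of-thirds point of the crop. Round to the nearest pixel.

(2367, 1112)

3745/1668 > 16/9, so the 16:9 crop keeps the full height 1668 and trims width to 1668 × 16/9 = 2965.33 px.
Left offset = (3745 − 2965.33)/2 = 389.83 px; top offset = 0.
Bottom-right is two-thirds across and two-thirds down within the crop:
x = 389.83 + 2 × 2965.33/3 ≈ 2367; y = 0.00 + 2 × 1668.00/3 ≈ 1112.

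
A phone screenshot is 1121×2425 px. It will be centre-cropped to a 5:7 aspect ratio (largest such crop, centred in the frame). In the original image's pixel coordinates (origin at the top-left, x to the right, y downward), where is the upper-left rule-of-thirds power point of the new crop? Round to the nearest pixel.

1121/2425 < 5/7, so the 5:7 crop keeps the full width 1121 and trims height to 1121 × 7/5 = 1569.40 px.
Top offset = (2425 − 1569.40)/2 = 427.80 px; left offset = 0.
Upper-left is one-third across and one-third down within the crop:
x = 0.00 + 1 × 1121.00/3 ≈ 374; y = 427.80 + 1 × 1569.40/3 ≈ 951.

(374, 951)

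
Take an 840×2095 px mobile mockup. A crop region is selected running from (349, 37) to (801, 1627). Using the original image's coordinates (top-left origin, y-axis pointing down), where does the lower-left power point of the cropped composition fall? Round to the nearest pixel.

x = 500 px, y = 1097 px

Crop width = 801 − 349 = 452 px; one third is 150.67 px.
Crop height = 1627 − 37 = 1590 px; one third is 530.00 px.
The lower-left point is one-third across and two-thirds down within the crop:
x = 349 + 1 × 150.67 ≈ 500; y = 37 + 2 × 530.00 ≈ 1097.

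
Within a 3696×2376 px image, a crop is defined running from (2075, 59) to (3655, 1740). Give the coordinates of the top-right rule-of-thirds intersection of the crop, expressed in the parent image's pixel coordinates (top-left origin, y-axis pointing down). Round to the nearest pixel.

(3128, 619)

Crop width = 3655 − 2075 = 1580 px; one third is 526.67 px.
Crop height = 1740 − 59 = 1681 px; one third is 560.33 px.
The top-right point is two-thirds across and one-third down within the crop:
x = 2075 + 2 × 526.67 ≈ 3128; y = 59 + 1 × 560.33 ≈ 619.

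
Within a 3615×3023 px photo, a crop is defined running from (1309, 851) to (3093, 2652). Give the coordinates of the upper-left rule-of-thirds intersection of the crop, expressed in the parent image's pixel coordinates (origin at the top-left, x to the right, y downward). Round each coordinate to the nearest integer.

Crop width = 3093 − 1309 = 1784 px; one third is 594.67 px.
Crop height = 2652 − 851 = 1801 px; one third is 600.33 px.
The upper-left point is one-third across and one-third down within the crop:
x = 1309 + 1 × 594.67 ≈ 1904; y = 851 + 1 × 600.33 ≈ 1451.

x = 1904 px, y = 1451 px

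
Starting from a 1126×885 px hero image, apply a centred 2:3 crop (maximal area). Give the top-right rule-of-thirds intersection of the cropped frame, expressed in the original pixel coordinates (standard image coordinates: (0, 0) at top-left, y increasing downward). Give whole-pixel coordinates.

x = 661 px, y = 295 px

1126/885 > 2/3, so the 2:3 crop keeps the full height 885 and trims width to 885 × 2/3 = 590.00 px.
Left offset = (1126 − 590.00)/2 = 268.00 px; top offset = 0.
Top-right is two-thirds across and one-third down within the crop:
x = 268.00 + 2 × 590.00/3 ≈ 661; y = 0.00 + 1 × 885.00/3 ≈ 295.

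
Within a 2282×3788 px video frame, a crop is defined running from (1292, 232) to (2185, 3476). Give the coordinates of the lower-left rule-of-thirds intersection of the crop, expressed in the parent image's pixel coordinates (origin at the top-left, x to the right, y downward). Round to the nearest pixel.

(1590, 2395)

Crop width = 2185 − 1292 = 893 px; one third is 297.67 px.
Crop height = 3476 − 232 = 3244 px; one third is 1081.33 px.
The lower-left point is one-third across and two-thirds down within the crop:
x = 1292 + 1 × 297.67 ≈ 1590; y = 232 + 2 × 1081.33 ≈ 2395.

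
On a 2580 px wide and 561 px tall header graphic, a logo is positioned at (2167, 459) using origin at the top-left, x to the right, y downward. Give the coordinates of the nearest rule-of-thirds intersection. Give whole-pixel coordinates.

(1720, 374)

Third lines: x ∈ {860, 1720}, y ∈ {187, 374}.
2167 is closer to x = 1720; 459 is closer to y = 374.
So the nearest intersection is the lower-right power point.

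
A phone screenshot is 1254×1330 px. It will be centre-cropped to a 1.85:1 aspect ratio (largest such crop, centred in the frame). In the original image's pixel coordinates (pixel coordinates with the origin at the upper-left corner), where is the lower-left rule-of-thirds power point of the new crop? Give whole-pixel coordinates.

(418, 778)

1254/1330 < 1.85/1, so the 1.85:1 crop keeps the full width 1254 and trims height to 1254 × 1/1.85 = 677.84 px.
Top offset = (1330 − 677.84)/2 = 326.08 px; left offset = 0.
Lower-left is one-third across and two-thirds down within the crop:
x = 0.00 + 1 × 1254.00/3 ≈ 418; y = 326.08 + 2 × 677.84/3 ≈ 778.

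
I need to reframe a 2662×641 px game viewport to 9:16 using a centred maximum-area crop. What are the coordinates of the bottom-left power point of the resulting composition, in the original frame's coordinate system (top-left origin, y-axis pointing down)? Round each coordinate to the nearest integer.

x = 1271 px, y = 427 px

2662/641 > 9/16, so the 9:16 crop keeps the full height 641 and trims width to 641 × 9/16 = 360.56 px.
Left offset = (2662 − 360.56)/2 = 1150.72 px; top offset = 0.
Bottom-left is one-third across and two-thirds down within the crop:
x = 1150.72 + 1 × 360.56/3 ≈ 1271; y = 0.00 + 2 × 641.00/3 ≈ 427.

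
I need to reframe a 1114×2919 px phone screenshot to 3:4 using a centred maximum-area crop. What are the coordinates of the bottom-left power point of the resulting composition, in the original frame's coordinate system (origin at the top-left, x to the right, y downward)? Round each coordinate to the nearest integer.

x = 371 px, y = 1707 px

1114/2919 < 3/4, so the 3:4 crop keeps the full width 1114 and trims height to 1114 × 4/3 = 1485.33 px.
Top offset = (2919 − 1485.33)/2 = 716.83 px; left offset = 0.
Bottom-left is one-third across and two-thirds down within the crop:
x = 0.00 + 1 × 1114.00/3 ≈ 371; y = 716.83 + 2 × 1485.33/3 ≈ 1707.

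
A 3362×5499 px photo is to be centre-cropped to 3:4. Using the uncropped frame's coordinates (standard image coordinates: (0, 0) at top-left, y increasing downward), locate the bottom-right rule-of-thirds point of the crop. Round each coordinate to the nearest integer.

3362/5499 < 3/4, so the 3:4 crop keeps the full width 3362 and trims height to 3362 × 4/3 = 4482.67 px.
Top offset = (5499 − 4482.67)/2 = 508.17 px; left offset = 0.
Bottom-right is two-thirds across and two-thirds down within the crop:
x = 0.00 + 2 × 3362.00/3 ≈ 2241; y = 508.17 + 2 × 4482.67/3 ≈ 3497.

x = 2241 px, y = 3497 px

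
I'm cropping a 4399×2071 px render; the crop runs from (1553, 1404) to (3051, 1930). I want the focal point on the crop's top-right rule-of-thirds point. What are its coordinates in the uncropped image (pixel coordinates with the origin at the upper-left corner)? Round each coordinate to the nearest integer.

x = 2552 px, y = 1579 px

Crop width = 3051 − 1553 = 1498 px; one third is 499.33 px.
Crop height = 1930 − 1404 = 526 px; one third is 175.33 px.
The top-right point is two-thirds across and one-third down within the crop:
x = 1553 + 2 × 499.33 ≈ 2552; y = 1404 + 1 × 175.33 ≈ 1579.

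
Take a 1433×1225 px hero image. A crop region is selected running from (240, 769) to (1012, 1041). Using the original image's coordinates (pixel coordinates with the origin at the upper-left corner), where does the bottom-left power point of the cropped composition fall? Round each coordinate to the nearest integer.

x = 497 px, y = 950 px

Crop width = 1012 − 240 = 772 px; one third is 257.33 px.
Crop height = 1041 − 769 = 272 px; one third is 90.67 px.
The bottom-left point is one-third across and two-thirds down within the crop:
x = 240 + 1 × 257.33 ≈ 497; y = 769 + 2 × 90.67 ≈ 950.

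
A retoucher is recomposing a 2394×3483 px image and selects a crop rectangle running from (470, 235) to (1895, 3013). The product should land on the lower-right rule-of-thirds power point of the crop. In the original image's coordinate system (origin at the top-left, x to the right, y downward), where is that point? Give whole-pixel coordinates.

(1420, 2087)

Crop width = 1895 − 470 = 1425 px; one third is 475.00 px.
Crop height = 3013 − 235 = 2778 px; one third is 926.00 px.
The lower-right point is two-thirds across and two-thirds down within the crop:
x = 470 + 2 × 475.00 ≈ 1420; y = 235 + 2 × 926.00 ≈ 2087.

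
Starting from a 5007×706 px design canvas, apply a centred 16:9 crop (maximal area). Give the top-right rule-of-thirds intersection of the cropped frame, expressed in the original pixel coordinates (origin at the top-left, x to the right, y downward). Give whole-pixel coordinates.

5007/706 > 16/9, so the 16:9 crop keeps the full height 706 and trims width to 706 × 16/9 = 1255.11 px.
Left offset = (5007 − 1255.11)/2 = 1875.94 px; top offset = 0.
Top-right is two-thirds across and one-third down within the crop:
x = 1875.94 + 2 × 1255.11/3 ≈ 2713; y = 0.00 + 1 × 706.00/3 ≈ 235.

(2713, 235)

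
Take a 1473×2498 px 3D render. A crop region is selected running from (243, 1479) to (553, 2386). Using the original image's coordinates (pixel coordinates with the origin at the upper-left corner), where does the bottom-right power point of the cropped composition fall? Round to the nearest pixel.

x = 450 px, y = 2084 px

Crop width = 553 − 243 = 310 px; one third is 103.33 px.
Crop height = 2386 − 1479 = 907 px; one third is 302.33 px.
The bottom-right point is two-thirds across and two-thirds down within the crop:
x = 243 + 2 × 103.33 ≈ 450; y = 1479 + 2 × 302.33 ≈ 2084.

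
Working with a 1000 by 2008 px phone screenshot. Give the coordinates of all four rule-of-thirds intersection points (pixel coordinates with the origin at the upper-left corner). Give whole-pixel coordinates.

(333, 669), (667, 669), (333, 1339), (667, 1339)

One third of 1000 is 333.33; one third of 2008 is 669.33.
Vertical third lines at x = 333 and x = 667; horizontal third lines at y = 669 and y = 1339.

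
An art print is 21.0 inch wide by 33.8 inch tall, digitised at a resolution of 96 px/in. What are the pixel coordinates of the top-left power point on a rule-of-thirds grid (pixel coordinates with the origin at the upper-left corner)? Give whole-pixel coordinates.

(672, 1082)

In pixels the canvas is 21.0 × 96 = 2016 wide and 33.8 × 96 = 3244.8 tall.
The top-left point is one-third across and one-third down:
x = 1 × 2016/3 ≈ 672; y = 1 × 3244.8/3 ≈ 1082.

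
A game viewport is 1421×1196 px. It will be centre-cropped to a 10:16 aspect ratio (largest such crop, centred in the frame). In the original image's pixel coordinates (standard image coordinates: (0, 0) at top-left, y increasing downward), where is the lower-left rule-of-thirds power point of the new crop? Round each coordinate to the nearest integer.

1421/1196 > 10/16, so the 10:16 crop keeps the full height 1196 and trims width to 1196 × 10/16 = 747.50 px.
Left offset = (1421 − 747.50)/2 = 336.75 px; top offset = 0.
Lower-left is one-third across and two-thirds down within the crop:
x = 336.75 + 1 × 747.50/3 ≈ 586; y = 0.00 + 2 × 1196.00/3 ≈ 797.

x = 586 px, y = 797 px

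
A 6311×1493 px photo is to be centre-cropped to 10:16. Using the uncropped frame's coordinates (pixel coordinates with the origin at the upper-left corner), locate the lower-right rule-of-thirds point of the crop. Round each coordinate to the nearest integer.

6311/1493 > 10/16, so the 10:16 crop keeps the full height 1493 and trims width to 1493 × 10/16 = 933.12 px.
Left offset = (6311 − 933.12)/2 = 2688.94 px; top offset = 0.
Lower-right is two-thirds across and two-thirds down within the crop:
x = 2688.94 + 2 × 933.12/3 ≈ 3311; y = 0.00 + 2 × 1493.00/3 ≈ 995.

x = 3311 px, y = 995 px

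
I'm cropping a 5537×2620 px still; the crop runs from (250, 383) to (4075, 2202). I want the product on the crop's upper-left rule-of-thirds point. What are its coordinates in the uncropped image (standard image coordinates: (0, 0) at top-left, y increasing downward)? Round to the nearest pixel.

(1525, 989)

Crop width = 4075 − 250 = 3825 px; one third is 1275.00 px.
Crop height = 2202 − 383 = 1819 px; one third is 606.33 px.
The upper-left point is one-third across and one-third down within the crop:
x = 250 + 1 × 1275.00 ≈ 1525; y = 383 + 1 × 606.33 ≈ 989.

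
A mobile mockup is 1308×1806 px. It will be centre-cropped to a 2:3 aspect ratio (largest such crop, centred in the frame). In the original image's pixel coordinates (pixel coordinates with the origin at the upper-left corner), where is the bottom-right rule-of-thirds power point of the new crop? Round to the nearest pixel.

1308/1806 > 2/3, so the 2:3 crop keeps the full height 1806 and trims width to 1806 × 2/3 = 1204.00 px.
Left offset = (1308 − 1204.00)/2 = 52.00 px; top offset = 0.
Bottom-right is two-thirds across and two-thirds down within the crop:
x = 52.00 + 2 × 1204.00/3 ≈ 855; y = 0.00 + 2 × 1806.00/3 ≈ 1204.

x = 855 px, y = 1204 px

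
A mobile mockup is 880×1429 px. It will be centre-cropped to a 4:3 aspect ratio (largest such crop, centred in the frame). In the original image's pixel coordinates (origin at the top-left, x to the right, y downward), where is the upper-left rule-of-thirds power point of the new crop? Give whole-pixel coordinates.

880/1429 < 4/3, so the 4:3 crop keeps the full width 880 and trims height to 880 × 3/4 = 660.00 px.
Top offset = (1429 − 660.00)/2 = 384.50 px; left offset = 0.
Upper-left is one-third across and one-third down within the crop:
x = 0.00 + 1 × 880.00/3 ≈ 293; y = 384.50 + 1 × 660.00/3 ≈ 605.

x = 293 px, y = 605 px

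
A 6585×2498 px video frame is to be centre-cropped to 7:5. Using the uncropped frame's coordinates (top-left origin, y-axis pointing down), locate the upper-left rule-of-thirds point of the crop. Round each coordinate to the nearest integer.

(2710, 833)

6585/2498 > 7/5, so the 7:5 crop keeps the full height 2498 and trims width to 2498 × 7/5 = 3497.20 px.
Left offset = (6585 − 3497.20)/2 = 1543.90 px; top offset = 0.
Upper-left is one-third across and one-third down within the crop:
x = 1543.90 + 1 × 3497.20/3 ≈ 2710; y = 0.00 + 1 × 2498.00/3 ≈ 833.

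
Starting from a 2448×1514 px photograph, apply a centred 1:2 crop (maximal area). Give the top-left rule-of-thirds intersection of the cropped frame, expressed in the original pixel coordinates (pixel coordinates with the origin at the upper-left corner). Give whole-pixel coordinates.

(1098, 505)

2448/1514 > 1/2, so the 1:2 crop keeps the full height 1514 and trims width to 1514 × 1/2 = 757.00 px.
Left offset = (2448 − 757.00)/2 = 845.50 px; top offset = 0.
Top-left is one-third across and one-third down within the crop:
x = 845.50 + 1 × 757.00/3 ≈ 1098; y = 0.00 + 1 × 1514.00/3 ≈ 505.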